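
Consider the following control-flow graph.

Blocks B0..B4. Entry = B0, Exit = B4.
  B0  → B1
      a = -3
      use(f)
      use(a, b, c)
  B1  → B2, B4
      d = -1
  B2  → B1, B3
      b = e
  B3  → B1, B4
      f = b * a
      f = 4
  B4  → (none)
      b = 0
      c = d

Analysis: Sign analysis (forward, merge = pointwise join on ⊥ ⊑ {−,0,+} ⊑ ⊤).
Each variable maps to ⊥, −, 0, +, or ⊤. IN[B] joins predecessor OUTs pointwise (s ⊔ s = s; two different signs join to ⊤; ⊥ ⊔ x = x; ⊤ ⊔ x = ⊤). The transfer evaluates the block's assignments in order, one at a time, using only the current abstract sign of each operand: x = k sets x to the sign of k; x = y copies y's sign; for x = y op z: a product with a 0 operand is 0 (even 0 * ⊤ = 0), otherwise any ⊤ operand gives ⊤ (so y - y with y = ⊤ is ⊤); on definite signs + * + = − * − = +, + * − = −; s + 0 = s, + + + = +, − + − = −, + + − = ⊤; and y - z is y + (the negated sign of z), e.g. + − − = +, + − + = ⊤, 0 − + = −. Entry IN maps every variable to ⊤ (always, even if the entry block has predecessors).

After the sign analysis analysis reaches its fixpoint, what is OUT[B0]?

Per-block solution:
  B0: | IN=(all ⊤) | OUT={a:-; rest ⊤}
  B1: | IN={a:-; rest ⊤} | OUT={a:-, d:-; rest ⊤}
  B2: | IN={a:-, d:-; rest ⊤} | OUT={a:-, d:-; rest ⊤}
  B3: | IN={a:-, d:-; rest ⊤} | OUT={a:-, d:-, f:+; rest ⊤}
  B4: | IN={a:-, d:-; rest ⊤} | OUT={a:-, b:0, c:-, d:-; rest ⊤}

B0 is the boundary node: IN[B0] = {a: ⊤, b: ⊤, c: ⊤, d: ⊤, e: ⊤, f: ⊤}
Applying B0's transfer function to that IN value gives OUT[B0] (row B0 above).

Answer: {a: -, b: ⊤, c: ⊤, d: ⊤, e: ⊤, f: ⊤}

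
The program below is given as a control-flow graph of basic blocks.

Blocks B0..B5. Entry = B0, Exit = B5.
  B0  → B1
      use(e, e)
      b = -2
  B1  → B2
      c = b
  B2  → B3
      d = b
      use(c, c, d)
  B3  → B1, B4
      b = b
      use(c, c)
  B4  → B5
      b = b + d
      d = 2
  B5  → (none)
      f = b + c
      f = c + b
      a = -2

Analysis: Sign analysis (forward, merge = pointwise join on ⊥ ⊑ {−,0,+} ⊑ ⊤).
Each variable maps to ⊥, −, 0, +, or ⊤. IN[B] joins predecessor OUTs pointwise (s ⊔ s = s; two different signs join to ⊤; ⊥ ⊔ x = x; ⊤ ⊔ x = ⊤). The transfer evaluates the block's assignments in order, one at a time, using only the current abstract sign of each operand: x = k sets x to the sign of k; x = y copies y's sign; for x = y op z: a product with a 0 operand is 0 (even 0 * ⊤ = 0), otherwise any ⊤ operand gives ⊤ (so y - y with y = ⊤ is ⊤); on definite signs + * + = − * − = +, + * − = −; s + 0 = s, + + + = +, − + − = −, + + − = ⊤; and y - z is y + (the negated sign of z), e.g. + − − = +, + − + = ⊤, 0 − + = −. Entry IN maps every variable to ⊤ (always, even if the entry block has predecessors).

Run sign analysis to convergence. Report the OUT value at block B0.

Per-block solution:
  B0:  IN=(all ⊤)  OUT={b:-; rest ⊤}
  B1:  IN={b:-; rest ⊤}  OUT={b:-, c:-; rest ⊤}
  B2:  IN={b:-, c:-; rest ⊤}  OUT={b:-, c:-, d:-; rest ⊤}
  B3:  IN={b:-, c:-, d:-; rest ⊤}  OUT={b:-, c:-, d:-; rest ⊤}
  B4:  IN={b:-, c:-, d:-; rest ⊤}  OUT={b:-, c:-, d:+; rest ⊤}
  B5:  IN={b:-, c:-, d:+; rest ⊤}  OUT={a:-, b:-, c:-, d:+, f:-; rest ⊤}

B0 is the boundary node: IN[B0] = {a: ⊤, b: ⊤, c: ⊤, d: ⊤, e: ⊤, f: ⊤}
Applying B0's transfer function to that IN value gives OUT[B0] (row B0 above).

Answer: {a: ⊤, b: -, c: ⊤, d: ⊤, e: ⊤, f: ⊤}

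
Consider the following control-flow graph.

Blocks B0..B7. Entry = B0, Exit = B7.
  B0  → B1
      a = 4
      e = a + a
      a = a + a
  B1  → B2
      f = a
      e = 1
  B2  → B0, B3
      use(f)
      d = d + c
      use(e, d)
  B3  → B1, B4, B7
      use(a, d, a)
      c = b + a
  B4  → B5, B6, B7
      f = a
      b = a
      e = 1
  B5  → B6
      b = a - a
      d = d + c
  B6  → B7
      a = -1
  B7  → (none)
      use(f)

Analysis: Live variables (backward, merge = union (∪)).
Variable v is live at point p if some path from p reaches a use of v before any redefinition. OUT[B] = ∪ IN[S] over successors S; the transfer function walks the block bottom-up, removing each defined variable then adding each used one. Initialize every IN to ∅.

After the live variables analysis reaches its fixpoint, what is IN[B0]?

Answer: {b, c, d}

Trace:
Per-block solution:
  B0: | IN={b, c, d} | OUT={a, b, c, d}
  B1: | IN={a, b, c, d} | OUT={a, b, c, d, e, f}
  B2: | IN={a, b, c, d, e, f} | OUT={a, b, c, d, f}
  B3: | IN={a, b, d, f} | OUT={a, b, c, d, f}
  B4: | IN={a, c, d} | OUT={a, c, d, f}
  B5: | IN={a, c, d, f} | OUT={f}
  B6: | IN={f} | OUT={f}
  B7: | IN={f} | OUT={}

Merge at B0: OUT[B0] = IN[B1] = {a, b, c, d}
Applying B0's transfer function to that OUT value gives IN[B0] (row B0 above).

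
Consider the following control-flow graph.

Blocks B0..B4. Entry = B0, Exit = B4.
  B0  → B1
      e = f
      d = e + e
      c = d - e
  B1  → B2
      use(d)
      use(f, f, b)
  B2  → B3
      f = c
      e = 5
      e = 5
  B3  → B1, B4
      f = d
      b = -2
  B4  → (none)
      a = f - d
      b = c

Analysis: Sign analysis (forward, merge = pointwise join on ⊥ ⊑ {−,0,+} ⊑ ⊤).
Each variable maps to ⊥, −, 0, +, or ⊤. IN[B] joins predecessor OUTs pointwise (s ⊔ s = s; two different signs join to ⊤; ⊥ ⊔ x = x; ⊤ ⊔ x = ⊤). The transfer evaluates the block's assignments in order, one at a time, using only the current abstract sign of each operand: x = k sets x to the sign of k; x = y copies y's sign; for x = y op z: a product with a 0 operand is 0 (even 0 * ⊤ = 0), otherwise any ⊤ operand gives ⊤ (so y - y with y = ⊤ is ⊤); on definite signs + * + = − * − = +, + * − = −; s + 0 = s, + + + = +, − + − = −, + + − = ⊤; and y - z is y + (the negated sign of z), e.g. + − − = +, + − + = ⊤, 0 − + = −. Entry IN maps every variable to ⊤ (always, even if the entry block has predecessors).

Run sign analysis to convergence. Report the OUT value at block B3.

Per-block solution:
  B0:   IN=(all ⊤)   OUT=(all ⊤)
  B1:   IN=(all ⊤)   OUT=(all ⊤)
  B2:   IN=(all ⊤)   OUT={e:+; rest ⊤}
  B3:   IN={e:+; rest ⊤}   OUT={b:-, e:+; rest ⊤}
  B4:   IN={b:-, e:+; rest ⊤}   OUT={e:+; rest ⊤}

Merge at B3: IN[B3] = OUT[B2] = {a: ⊤, b: ⊤, c: ⊤, d: ⊤, e: +, f: ⊤}
Applying B3's transfer function to that IN value gives OUT[B3] (row B3 above).

Answer: {a: ⊤, b: -, c: ⊤, d: ⊤, e: +, f: ⊤}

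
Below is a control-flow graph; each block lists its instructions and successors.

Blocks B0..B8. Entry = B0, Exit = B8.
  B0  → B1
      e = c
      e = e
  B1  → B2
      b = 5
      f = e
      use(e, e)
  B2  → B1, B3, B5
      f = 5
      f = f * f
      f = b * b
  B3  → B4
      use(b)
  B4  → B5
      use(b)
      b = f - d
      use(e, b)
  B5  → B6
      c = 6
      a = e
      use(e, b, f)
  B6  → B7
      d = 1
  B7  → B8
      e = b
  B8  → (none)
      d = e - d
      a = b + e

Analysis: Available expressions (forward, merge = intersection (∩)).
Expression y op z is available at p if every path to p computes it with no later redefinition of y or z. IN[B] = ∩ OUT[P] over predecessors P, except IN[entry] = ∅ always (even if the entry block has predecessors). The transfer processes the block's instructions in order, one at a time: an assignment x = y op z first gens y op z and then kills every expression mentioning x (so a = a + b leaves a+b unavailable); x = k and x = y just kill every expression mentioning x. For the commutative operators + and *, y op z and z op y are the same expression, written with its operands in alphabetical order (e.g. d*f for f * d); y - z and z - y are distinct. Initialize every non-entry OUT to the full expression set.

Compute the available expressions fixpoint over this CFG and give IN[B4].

Answer: {b*b}

Derivation:
Converged values:
  B0: | IN={} | OUT={}
  B1: | IN={} | OUT={}
  B2: | IN={} | OUT={b*b}
  B3: | IN={b*b} | OUT={b*b}
  B4: | IN={b*b} | OUT={f-d}
  B5: | IN={} | OUT={}
  B6: | IN={} | OUT={}
  B7: | IN={} | OUT={}
  B8: | IN={} | OUT={b+e}

Merge at B4: IN[B4] = OUT[B3] = {b*b}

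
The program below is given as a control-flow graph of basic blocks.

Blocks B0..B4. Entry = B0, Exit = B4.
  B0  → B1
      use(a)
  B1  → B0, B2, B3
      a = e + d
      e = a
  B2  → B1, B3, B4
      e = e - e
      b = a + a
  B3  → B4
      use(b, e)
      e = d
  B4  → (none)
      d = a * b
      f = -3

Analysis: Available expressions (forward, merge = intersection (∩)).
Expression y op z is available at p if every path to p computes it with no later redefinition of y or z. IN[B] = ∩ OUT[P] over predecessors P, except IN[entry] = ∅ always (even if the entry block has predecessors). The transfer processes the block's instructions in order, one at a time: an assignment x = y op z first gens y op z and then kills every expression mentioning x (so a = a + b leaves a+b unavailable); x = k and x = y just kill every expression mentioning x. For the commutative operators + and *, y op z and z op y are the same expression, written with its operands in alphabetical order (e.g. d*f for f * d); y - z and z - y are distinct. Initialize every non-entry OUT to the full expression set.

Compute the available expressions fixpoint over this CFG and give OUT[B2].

Answer: {a+a}

Derivation:
Converged values:
  B0:   IN={}   OUT={}
  B1:   IN={}   OUT={}
  B2:   IN={}   OUT={a+a}
  B3:   IN={}   OUT={}
  B4:   IN={}   OUT={a*b}

Merge at B2: IN[B2] = OUT[B1] = {}
Applying B2's transfer function to that IN value gives OUT[B2] (row B2 above).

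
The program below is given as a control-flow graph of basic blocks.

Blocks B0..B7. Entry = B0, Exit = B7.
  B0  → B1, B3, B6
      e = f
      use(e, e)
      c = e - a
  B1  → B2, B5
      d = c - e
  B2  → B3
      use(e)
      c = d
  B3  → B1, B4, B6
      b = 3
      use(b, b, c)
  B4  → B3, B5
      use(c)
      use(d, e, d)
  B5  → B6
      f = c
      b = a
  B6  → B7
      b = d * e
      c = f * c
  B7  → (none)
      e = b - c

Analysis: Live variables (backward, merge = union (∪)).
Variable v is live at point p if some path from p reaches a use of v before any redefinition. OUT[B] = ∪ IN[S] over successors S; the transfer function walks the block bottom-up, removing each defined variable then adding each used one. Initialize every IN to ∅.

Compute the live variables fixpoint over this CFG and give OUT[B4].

Per-block solution:
  B0:  IN={a, d, f}  OUT={a, c, d, e, f}
  B1:  IN={a, c, e, f}  OUT={a, c, d, e, f}
  B2:  IN={a, d, e, f}  OUT={a, c, d, e, f}
  B3:  IN={a, c, d, e, f}  OUT={a, c, d, e, f}
  B4:  IN={a, c, d, e, f}  OUT={a, c, d, e, f}
  B5:  IN={a, c, d, e}  OUT={c, d, e, f}
  B6:  IN={c, d, e, f}  OUT={b, c}
  B7:  IN={b, c}  OUT={}

Merge at B4: OUT[B4] = IN[B3] ⊔ IN[B5] = {a, c, d, e, f}

Answer: {a, c, d, e, f}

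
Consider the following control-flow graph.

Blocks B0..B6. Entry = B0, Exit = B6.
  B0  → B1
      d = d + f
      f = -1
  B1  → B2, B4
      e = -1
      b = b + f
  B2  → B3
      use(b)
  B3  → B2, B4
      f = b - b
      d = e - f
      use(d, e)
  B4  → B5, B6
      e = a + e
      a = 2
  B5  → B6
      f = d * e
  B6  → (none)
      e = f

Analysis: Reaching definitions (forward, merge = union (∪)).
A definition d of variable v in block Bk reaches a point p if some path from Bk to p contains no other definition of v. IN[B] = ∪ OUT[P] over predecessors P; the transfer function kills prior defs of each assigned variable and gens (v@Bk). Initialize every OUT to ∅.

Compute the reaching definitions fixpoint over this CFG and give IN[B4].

Fixpoint table:
  B0: | IN={} | OUT={d@B0, f@B0}
  B1: | IN={d@B0, f@B0} | OUT={b@B1, d@B0, e@B1, f@B0}
  B2: | IN={b@B1, d@B0, d@B3, e@B1, f@B0, f@B3} | OUT={b@B1, d@B0, d@B3, e@B1, f@B0, f@B3}
  B3: | IN={b@B1, d@B0, d@B3, e@B1, f@B0, f@B3} | OUT={b@B1, d@B3, e@B1, f@B3}
  B4: | IN={b@B1, d@B0, d@B3, e@B1, f@B0, f@B3} | OUT={a@B4, b@B1, d@B0, d@B3, e@B4, f@B0, f@B3}
  B5: | IN={a@B4, b@B1, d@B0, d@B3, e@B4, f@B0, f@B3} | OUT={a@B4, b@B1, d@B0, d@B3, e@B4, f@B5}
  B6: | IN={a@B4, b@B1, d@B0, d@B3, e@B4, f@B0, f@B3, f@B5} | OUT={a@B4, b@B1, d@B0, d@B3, e@B6, f@B0, f@B3, f@B5}

Merge at B4: IN[B4] = OUT[B1] ⊔ OUT[B3] = {b@B1, d@B0, d@B3, e@B1, f@B0, f@B3}

Answer: {b@B1, d@B0, d@B3, e@B1, f@B0, f@B3}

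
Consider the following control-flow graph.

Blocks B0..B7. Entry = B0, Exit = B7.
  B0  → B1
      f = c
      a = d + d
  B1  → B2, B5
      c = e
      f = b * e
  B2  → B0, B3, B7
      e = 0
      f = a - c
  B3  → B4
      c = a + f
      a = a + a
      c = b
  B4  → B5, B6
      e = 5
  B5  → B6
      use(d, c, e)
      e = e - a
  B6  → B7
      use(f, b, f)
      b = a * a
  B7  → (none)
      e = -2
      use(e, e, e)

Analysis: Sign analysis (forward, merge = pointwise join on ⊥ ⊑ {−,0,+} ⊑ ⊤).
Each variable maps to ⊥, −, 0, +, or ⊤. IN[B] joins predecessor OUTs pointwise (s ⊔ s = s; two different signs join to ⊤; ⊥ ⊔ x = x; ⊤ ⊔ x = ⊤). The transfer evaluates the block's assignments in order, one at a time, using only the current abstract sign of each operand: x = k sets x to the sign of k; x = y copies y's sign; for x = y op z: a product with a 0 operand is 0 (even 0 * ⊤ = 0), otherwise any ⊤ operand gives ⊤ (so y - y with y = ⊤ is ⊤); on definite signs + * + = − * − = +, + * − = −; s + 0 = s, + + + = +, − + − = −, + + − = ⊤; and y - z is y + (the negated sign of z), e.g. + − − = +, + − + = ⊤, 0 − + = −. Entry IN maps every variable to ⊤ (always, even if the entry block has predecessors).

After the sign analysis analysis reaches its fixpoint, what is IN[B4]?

Answer: {a: ⊤, b: ⊤, c: ⊤, d: ⊤, e: 0, f: ⊤}

Derivation:
Per-block solution:
  B0:   IN=(all ⊤)   OUT=(all ⊤)
  B1:   IN=(all ⊤)   OUT=(all ⊤)
  B2:   IN=(all ⊤)   OUT={e:0; rest ⊤}
  B3:   IN={e:0; rest ⊤}   OUT={e:0; rest ⊤}
  B4:   IN={e:0; rest ⊤}   OUT={e:+; rest ⊤}
  B5:   IN=(all ⊤)   OUT=(all ⊤)
  B6:   IN=(all ⊤)   OUT=(all ⊤)
  B7:   IN=(all ⊤)   OUT={e:-; rest ⊤}

Merge at B4: IN[B4] = OUT[B3] = {a: ⊤, b: ⊤, c: ⊤, d: ⊤, e: 0, f: ⊤}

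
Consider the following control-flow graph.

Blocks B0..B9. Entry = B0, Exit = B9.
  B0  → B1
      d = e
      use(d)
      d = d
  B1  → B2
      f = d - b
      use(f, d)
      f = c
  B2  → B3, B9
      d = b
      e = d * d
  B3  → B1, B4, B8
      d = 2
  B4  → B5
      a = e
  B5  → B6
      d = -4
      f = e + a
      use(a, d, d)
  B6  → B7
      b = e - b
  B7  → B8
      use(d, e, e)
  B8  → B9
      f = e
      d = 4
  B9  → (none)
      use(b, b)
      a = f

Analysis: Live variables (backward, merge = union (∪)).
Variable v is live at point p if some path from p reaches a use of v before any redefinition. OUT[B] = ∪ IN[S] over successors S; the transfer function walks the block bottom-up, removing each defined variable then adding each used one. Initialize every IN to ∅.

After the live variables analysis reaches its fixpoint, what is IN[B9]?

Answer: {b, f}

Derivation:
Converged values:
  B0:   IN={b, c, e}   OUT={b, c, d}
  B1:   IN={b, c, d}   OUT={b, c, f}
  B2:   IN={b, c, f}   OUT={b, c, e, f}
  B3:   IN={b, c, e}   OUT={b, c, d, e}
  B4:   IN={b, e}   OUT={a, b, e}
  B5:   IN={a, b, e}   OUT={b, d, e}
  B6:   IN={b, d, e}   OUT={b, d, e}
  B7:   IN={b, d, e}   OUT={b, e}
  B8:   IN={b, e}   OUT={b, f}
  B9:   IN={b, f}   OUT={}

B9 is the boundary node: OUT[B9] = {}
Applying B9's transfer function to that OUT value gives IN[B9] (row B9 above).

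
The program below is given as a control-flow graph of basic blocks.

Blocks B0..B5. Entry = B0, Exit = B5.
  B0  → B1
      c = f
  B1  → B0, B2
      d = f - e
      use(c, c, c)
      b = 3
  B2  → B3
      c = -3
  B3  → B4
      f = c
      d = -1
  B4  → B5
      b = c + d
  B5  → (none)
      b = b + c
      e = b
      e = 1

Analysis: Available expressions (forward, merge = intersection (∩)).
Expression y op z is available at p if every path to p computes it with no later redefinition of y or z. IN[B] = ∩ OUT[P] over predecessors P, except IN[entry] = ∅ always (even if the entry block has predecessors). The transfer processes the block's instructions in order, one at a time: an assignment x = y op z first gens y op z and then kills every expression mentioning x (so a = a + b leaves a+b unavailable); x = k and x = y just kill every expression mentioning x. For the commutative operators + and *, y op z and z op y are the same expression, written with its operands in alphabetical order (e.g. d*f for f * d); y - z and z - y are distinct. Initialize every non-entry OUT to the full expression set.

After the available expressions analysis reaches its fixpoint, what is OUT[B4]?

Converged values:
  B0: | IN={} | OUT={}
  B1: | IN={} | OUT={f-e}
  B2: | IN={f-e} | OUT={f-e}
  B3: | IN={f-e} | OUT={}
  B4: | IN={} | OUT={c+d}
  B5: | IN={c+d} | OUT={c+d}

Merge at B4: IN[B4] = OUT[B3] = {}
Applying B4's transfer function to that IN value gives OUT[B4] (row B4 above).

Answer: {c+d}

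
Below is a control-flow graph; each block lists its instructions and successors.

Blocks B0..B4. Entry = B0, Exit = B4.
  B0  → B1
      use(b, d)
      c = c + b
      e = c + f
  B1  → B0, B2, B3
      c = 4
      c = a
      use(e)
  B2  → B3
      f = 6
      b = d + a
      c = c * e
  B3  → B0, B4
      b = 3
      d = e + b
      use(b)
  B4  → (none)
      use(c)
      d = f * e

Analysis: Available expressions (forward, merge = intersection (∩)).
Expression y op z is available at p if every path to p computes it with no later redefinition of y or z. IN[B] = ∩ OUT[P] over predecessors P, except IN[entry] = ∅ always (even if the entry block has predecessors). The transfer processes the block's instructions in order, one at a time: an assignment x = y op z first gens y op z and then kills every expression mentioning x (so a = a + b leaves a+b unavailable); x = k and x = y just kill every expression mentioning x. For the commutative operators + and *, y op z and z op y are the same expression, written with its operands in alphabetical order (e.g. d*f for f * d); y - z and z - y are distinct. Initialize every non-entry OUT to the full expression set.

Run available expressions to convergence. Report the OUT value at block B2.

Converged values:
  B0:  IN={}  OUT={c+f}
  B1:  IN={c+f}  OUT={}
  B2:  IN={}  OUT={a+d}
  B3:  IN={}  OUT={b+e}
  B4:  IN={b+e}  OUT={b+e, e*f}

Merge at B2: IN[B2] = OUT[B1] = {}
Applying B2's transfer function to that IN value gives OUT[B2] (row B2 above).

Answer: {a+d}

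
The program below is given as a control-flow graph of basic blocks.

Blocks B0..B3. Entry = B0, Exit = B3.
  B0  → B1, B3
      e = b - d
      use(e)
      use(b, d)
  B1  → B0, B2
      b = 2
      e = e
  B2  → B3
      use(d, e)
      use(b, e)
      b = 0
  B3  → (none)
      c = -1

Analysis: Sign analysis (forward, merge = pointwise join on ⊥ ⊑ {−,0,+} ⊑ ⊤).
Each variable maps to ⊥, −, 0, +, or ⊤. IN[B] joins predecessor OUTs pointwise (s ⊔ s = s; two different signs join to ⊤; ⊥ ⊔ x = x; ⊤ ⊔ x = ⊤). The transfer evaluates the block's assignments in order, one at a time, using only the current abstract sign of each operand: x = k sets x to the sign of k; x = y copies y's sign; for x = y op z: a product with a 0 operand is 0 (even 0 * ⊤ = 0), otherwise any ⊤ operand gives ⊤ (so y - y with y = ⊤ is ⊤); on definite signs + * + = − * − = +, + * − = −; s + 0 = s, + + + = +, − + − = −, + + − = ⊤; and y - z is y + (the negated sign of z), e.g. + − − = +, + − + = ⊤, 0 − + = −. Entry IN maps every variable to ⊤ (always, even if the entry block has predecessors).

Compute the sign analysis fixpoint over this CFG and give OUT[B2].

Per-block solution:
  B0:   IN=(all ⊤)   OUT=(all ⊤)
  B1:   IN=(all ⊤)   OUT={b:+; rest ⊤}
  B2:   IN={b:+; rest ⊤}   OUT={b:0; rest ⊤}
  B3:   IN=(all ⊤)   OUT={c:-; rest ⊤}

Merge at B2: IN[B2] = OUT[B1] = {a: ⊤, b: +, c: ⊤, d: ⊤, e: ⊤, f: ⊤}
Applying B2's transfer function to that IN value gives OUT[B2] (row B2 above).

Answer: {a: ⊤, b: 0, c: ⊤, d: ⊤, e: ⊤, f: ⊤}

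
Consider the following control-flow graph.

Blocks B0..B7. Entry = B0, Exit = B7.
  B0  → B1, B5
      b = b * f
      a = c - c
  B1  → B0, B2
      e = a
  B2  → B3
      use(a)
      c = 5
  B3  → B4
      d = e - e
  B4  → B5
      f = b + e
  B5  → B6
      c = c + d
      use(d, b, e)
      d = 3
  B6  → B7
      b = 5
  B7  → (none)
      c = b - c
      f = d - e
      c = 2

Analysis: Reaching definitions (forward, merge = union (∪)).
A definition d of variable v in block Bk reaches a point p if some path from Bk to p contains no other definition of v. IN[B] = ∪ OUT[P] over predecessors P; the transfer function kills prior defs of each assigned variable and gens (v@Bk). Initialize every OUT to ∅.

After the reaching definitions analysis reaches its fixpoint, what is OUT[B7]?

Per-block solution:
  B0:  IN={a@B0, b@B0, e@B1}  OUT={a@B0, b@B0, e@B1}
  B1:  IN={a@B0, b@B0, e@B1}  OUT={a@B0, b@B0, e@B1}
  B2:  IN={a@B0, b@B0, e@B1}  OUT={a@B0, b@B0, c@B2, e@B1}
  B3:  IN={a@B0, b@B0, c@B2, e@B1}  OUT={a@B0, b@B0, c@B2, d@B3, e@B1}
  B4:  IN={a@B0, b@B0, c@B2, d@B3, e@B1}  OUT={a@B0, b@B0, c@B2, d@B3, e@B1, f@B4}
  B5:  IN={a@B0, b@B0, c@B2, d@B3, e@B1, f@B4}  OUT={a@B0, b@B0, c@B5, d@B5, e@B1, f@B4}
  B6:  IN={a@B0, b@B0, c@B5, d@B5, e@B1, f@B4}  OUT={a@B0, b@B6, c@B5, d@B5, e@B1, f@B4}
  B7:  IN={a@B0, b@B6, c@B5, d@B5, e@B1, f@B4}  OUT={a@B0, b@B6, c@B7, d@B5, e@B1, f@B7}

Merge at B7: IN[B7] = OUT[B6] = {a@B0, b@B6, c@B5, d@B5, e@B1, f@B4}
Applying B7's transfer function to that IN value gives OUT[B7] (row B7 above).

Answer: {a@B0, b@B6, c@B7, d@B5, e@B1, f@B7}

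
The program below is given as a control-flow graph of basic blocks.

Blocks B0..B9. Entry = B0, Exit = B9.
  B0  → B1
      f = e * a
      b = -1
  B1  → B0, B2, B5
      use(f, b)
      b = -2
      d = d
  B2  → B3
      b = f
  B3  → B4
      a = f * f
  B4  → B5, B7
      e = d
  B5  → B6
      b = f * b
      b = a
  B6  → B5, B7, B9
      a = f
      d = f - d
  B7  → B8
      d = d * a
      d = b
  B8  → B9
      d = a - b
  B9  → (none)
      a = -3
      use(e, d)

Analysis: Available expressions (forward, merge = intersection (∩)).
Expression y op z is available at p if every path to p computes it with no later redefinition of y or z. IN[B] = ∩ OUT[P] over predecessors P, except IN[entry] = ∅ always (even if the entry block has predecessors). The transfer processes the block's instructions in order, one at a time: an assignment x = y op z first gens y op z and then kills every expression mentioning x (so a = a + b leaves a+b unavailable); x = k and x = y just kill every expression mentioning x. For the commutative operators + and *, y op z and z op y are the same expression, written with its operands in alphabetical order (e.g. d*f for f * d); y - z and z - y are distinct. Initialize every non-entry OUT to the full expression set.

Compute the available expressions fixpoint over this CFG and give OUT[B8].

Fixpoint table:
  B0:  IN={}  OUT={a*e}
  B1:  IN={a*e}  OUT={a*e}
  B2:  IN={a*e}  OUT={a*e}
  B3:  IN={a*e}  OUT={f*f}
  B4:  IN={f*f}  OUT={f*f}
  B5:  IN={}  OUT={}
  B6:  IN={}  OUT={}
  B7:  IN={}  OUT={}
  B8:  IN={}  OUT={a-b}
  B9:  IN={}  OUT={}

Merge at B8: IN[B8] = OUT[B7] = {}
Applying B8's transfer function to that IN value gives OUT[B8] (row B8 above).

Answer: {a-b}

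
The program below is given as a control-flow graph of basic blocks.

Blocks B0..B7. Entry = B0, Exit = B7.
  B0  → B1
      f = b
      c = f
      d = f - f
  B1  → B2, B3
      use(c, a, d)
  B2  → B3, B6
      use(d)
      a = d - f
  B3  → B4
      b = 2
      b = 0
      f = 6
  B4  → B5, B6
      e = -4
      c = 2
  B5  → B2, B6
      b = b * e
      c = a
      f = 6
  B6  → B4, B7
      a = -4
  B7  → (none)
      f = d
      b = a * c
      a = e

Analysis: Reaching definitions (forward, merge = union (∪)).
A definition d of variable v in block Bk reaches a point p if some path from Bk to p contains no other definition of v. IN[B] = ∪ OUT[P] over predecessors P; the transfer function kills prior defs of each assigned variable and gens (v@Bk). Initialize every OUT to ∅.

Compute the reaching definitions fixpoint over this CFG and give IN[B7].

Answer: {a@B6, b@B3, b@B5, c@B0, c@B4, c@B5, d@B0, e@B4, f@B0, f@B3, f@B5}

Working:
Converged values:
  B0: | IN={} | OUT={c@B0, d@B0, f@B0}
  B1: | IN={c@B0, d@B0, f@B0} | OUT={c@B0, d@B0, f@B0}
  B2: | IN={a@B2, a@B6, b@B5, c@B0, c@B5, d@B0, e@B4, f@B0, f@B5} | OUT={a@B2, b@B5, c@B0, c@B5, d@B0, e@B4, f@B0, f@B5}
  B3: | IN={a@B2, b@B5, c@B0, c@B5, d@B0, e@B4, f@B0, f@B5} | OUT={a@B2, b@B3, c@B0, c@B5, d@B0, e@B4, f@B3}
  B4: | IN={a@B2, a@B6, b@B3, b@B5, c@B0, c@B4, c@B5, d@B0, e@B4, f@B0, f@B3, f@B5} | OUT={a@B2, a@B6, b@B3, b@B5, c@B4, d@B0, e@B4, f@B0, f@B3, f@B5}
  B5: | IN={a@B2, a@B6, b@B3, b@B5, c@B4, d@B0, e@B4, f@B0, f@B3, f@B5} | OUT={a@B2, a@B6, b@B5, c@B5, d@B0, e@B4, f@B5}
  B6: | IN={a@B2, a@B6, b@B3, b@B5, c@B0, c@B4, c@B5, d@B0, e@B4, f@B0, f@B3, f@B5} | OUT={a@B6, b@B3, b@B5, c@B0, c@B4, c@B5, d@B0, e@B4, f@B0, f@B3, f@B5}
  B7: | IN={a@B6, b@B3, b@B5, c@B0, c@B4, c@B5, d@B0, e@B4, f@B0, f@B3, f@B5} | OUT={a@B7, b@B7, c@B0, c@B4, c@B5, d@B0, e@B4, f@B7}

Merge at B7: IN[B7] = OUT[B6] = {a@B6, b@B3, b@B5, c@B0, c@B4, c@B5, d@B0, e@B4, f@B0, f@B3, f@B5}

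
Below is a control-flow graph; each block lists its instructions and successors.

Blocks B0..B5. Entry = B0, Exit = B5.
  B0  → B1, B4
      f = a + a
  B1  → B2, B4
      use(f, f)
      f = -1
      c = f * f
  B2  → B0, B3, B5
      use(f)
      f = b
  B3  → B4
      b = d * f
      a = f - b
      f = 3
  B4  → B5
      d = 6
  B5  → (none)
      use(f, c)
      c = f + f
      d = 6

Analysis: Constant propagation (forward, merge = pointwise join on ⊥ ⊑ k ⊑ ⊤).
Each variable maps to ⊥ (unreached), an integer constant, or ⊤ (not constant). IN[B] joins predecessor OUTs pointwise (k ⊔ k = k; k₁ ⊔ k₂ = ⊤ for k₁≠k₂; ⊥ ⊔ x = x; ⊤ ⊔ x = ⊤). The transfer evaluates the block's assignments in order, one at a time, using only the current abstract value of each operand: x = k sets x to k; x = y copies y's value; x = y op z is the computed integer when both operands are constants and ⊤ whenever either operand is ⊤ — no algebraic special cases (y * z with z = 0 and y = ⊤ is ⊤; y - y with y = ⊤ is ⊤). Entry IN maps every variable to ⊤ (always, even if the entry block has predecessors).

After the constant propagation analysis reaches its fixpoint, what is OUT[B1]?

Per-block solution:
  B0:   IN=(all ⊤)   OUT=(all ⊤)
  B1:   IN=(all ⊤)   OUT={c:1, f:-1; rest ⊤}
  B2:   IN={c:1, f:-1; rest ⊤}   OUT={c:1; rest ⊤}
  B3:   IN={c:1; rest ⊤}   OUT={c:1, f:3; rest ⊤}
  B4:   IN=(all ⊤)   OUT={d:6; rest ⊤}
  B5:   IN=(all ⊤)   OUT={d:6; rest ⊤}

Merge at B1: IN[B1] = OUT[B0] = {a: ⊤, b: ⊤, c: ⊤, d: ⊤, e: ⊤, f: ⊤}
Applying B1's transfer function to that IN value gives OUT[B1] (row B1 above).

Answer: {a: ⊤, b: ⊤, c: 1, d: ⊤, e: ⊤, f: -1}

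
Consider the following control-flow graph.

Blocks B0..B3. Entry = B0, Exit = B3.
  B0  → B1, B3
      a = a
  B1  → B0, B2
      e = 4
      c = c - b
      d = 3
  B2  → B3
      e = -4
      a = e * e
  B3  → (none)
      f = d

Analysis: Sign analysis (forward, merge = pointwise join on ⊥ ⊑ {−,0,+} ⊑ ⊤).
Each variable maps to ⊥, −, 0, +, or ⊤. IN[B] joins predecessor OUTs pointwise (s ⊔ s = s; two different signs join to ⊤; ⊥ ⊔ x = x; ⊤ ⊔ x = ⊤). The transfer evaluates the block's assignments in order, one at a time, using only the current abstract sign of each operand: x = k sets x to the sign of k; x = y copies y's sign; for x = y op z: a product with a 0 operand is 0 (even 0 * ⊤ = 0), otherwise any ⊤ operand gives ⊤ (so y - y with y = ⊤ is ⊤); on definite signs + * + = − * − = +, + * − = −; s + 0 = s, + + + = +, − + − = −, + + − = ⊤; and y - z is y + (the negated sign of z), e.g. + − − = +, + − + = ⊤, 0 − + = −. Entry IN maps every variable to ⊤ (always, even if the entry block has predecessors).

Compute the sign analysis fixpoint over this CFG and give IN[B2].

Answer: {a: ⊤, b: ⊤, c: ⊤, d: +, e: +, f: ⊤}

Trace:
Converged values:
  B0: | IN=(all ⊤) | OUT=(all ⊤)
  B1: | IN=(all ⊤) | OUT={d:+, e:+; rest ⊤}
  B2: | IN={d:+, e:+; rest ⊤} | OUT={a:+, d:+, e:-; rest ⊤}
  B3: | IN=(all ⊤) | OUT=(all ⊤)

Merge at B2: IN[B2] = OUT[B1] = {a: ⊤, b: ⊤, c: ⊤, d: +, e: +, f: ⊤}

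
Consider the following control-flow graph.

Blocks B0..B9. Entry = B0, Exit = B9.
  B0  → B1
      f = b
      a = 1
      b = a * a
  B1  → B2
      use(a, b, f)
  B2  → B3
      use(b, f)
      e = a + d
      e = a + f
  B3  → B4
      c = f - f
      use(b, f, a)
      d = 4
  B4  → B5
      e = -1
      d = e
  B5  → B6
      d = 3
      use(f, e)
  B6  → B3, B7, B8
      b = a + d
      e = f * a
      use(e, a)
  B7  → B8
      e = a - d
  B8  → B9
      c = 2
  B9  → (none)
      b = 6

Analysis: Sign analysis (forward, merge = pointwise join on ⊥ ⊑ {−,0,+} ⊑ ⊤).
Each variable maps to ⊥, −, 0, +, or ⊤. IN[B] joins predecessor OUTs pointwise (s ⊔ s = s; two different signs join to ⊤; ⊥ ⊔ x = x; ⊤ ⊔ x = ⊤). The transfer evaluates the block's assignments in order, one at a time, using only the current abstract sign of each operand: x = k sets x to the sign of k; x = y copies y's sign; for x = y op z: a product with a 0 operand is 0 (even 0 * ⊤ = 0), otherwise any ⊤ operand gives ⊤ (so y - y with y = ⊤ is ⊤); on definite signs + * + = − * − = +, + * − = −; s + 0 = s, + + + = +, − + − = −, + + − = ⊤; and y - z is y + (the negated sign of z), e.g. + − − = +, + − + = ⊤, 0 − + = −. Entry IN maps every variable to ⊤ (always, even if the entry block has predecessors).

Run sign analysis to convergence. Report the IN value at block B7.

Answer: {a: +, b: +, c: ⊤, d: +, e: ⊤, f: ⊤}

Working:
Per-block solution:
  B0: | IN=(all ⊤) | OUT={a:+, b:+; rest ⊤}
  B1: | IN={a:+, b:+; rest ⊤} | OUT={a:+, b:+; rest ⊤}
  B2: | IN={a:+, b:+; rest ⊤} | OUT={a:+, b:+; rest ⊤}
  B3: | IN={a:+, b:+; rest ⊤} | OUT={a:+, b:+, d:+; rest ⊤}
  B4: | IN={a:+, b:+, d:+; rest ⊤} | OUT={a:+, b:+, d:-, e:-; rest ⊤}
  B5: | IN={a:+, b:+, d:-, e:-; rest ⊤} | OUT={a:+, b:+, d:+, e:-; rest ⊤}
  B6: | IN={a:+, b:+, d:+, e:-; rest ⊤} | OUT={a:+, b:+, d:+; rest ⊤}
  B7: | IN={a:+, b:+, d:+; rest ⊤} | OUT={a:+, b:+, d:+; rest ⊤}
  B8: | IN={a:+, b:+, d:+; rest ⊤} | OUT={a:+, b:+, c:+, d:+; rest ⊤}
  B9: | IN={a:+, b:+, c:+, d:+; rest ⊤} | OUT={a:+, b:+, c:+, d:+; rest ⊤}

Merge at B7: IN[B7] = OUT[B6] = {a: +, b: +, c: ⊤, d: +, e: ⊤, f: ⊤}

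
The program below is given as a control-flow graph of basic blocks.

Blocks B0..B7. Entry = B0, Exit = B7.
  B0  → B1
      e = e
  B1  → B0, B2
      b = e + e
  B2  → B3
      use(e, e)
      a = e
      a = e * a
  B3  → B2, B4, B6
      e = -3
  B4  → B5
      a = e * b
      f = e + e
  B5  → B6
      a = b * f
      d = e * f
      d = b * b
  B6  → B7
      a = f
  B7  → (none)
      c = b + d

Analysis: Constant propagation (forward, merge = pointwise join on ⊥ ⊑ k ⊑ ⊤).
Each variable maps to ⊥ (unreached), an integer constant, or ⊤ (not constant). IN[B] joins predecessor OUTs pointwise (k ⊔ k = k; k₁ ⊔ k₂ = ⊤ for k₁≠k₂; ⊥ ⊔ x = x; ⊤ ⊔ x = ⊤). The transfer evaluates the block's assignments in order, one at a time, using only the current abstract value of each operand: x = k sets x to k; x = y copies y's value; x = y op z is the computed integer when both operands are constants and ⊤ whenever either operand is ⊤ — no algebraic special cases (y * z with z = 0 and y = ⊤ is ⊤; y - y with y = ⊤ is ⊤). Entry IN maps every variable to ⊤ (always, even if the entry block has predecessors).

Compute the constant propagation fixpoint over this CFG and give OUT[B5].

Answer: {a: ⊤, b: ⊤, c: ⊤, d: ⊤, e: -3, f: -6}

Trace:
Fixpoint table:
  B0: | IN=(all ⊤) | OUT=(all ⊤)
  B1: | IN=(all ⊤) | OUT=(all ⊤)
  B2: | IN=(all ⊤) | OUT=(all ⊤)
  B3: | IN=(all ⊤) | OUT={e:-3; rest ⊤}
  B4: | IN={e:-3; rest ⊤} | OUT={e:-3, f:-6; rest ⊤}
  B5: | IN={e:-3, f:-6; rest ⊤} | OUT={e:-3, f:-6; rest ⊤}
  B6: | IN={e:-3; rest ⊤} | OUT={e:-3; rest ⊤}
  B7: | IN={e:-3; rest ⊤} | OUT={e:-3; rest ⊤}

Merge at B5: IN[B5] = OUT[B4] = {a: ⊤, b: ⊤, c: ⊤, d: ⊤, e: -3, f: -6}
Applying B5's transfer function to that IN value gives OUT[B5] (row B5 above).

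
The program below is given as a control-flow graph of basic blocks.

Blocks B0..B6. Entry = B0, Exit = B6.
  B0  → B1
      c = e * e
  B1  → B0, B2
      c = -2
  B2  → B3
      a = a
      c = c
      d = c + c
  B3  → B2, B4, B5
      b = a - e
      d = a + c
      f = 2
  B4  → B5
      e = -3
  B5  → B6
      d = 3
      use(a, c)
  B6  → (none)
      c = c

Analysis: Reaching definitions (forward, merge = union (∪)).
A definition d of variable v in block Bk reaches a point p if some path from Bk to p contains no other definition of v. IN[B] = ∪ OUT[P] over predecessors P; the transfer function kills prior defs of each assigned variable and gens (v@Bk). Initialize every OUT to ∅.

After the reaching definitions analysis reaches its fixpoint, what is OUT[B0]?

Answer: {c@B0}

Derivation:
Per-block solution:
  B0:   IN={c@B1}   OUT={c@B0}
  B1:   IN={c@B0}   OUT={c@B1}
  B2:   IN={a@B2, b@B3, c@B1, c@B2, d@B3, f@B3}   OUT={a@B2, b@B3, c@B2, d@B2, f@B3}
  B3:   IN={a@B2, b@B3, c@B2, d@B2, f@B3}   OUT={a@B2, b@B3, c@B2, d@B3, f@B3}
  B4:   IN={a@B2, b@B3, c@B2, d@B3, f@B3}   OUT={a@B2, b@B3, c@B2, d@B3, e@B4, f@B3}
  B5:   IN={a@B2, b@B3, c@B2, d@B3, e@B4, f@B3}   OUT={a@B2, b@B3, c@B2, d@B5, e@B4, f@B3}
  B6:   IN={a@B2, b@B3, c@B2, d@B5, e@B4, f@B3}   OUT={a@B2, b@B3, c@B6, d@B5, e@B4, f@B3}

Merge at B0 (entry node, so the boundary value {} is joined with the incoming edge(s)): IN[B0] = {} ⊔ OUT[B1] = {c@B1}
Applying B0's transfer function to that IN value gives OUT[B0] (row B0 above).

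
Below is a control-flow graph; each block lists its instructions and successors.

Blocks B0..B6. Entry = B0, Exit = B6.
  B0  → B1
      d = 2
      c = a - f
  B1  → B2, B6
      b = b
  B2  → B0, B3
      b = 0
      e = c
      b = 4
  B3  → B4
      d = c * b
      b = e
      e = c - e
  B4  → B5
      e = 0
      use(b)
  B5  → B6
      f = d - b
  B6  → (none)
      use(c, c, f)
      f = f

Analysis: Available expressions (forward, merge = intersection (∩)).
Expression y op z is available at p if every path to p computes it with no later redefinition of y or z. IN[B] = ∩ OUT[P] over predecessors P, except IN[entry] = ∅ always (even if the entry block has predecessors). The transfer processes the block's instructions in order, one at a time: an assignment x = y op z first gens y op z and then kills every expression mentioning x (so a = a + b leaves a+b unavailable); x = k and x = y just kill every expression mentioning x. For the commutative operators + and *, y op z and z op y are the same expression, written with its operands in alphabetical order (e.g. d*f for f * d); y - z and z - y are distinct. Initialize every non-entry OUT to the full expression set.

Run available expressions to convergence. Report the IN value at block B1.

Answer: {a-f}

Trace:
Converged values:
  B0:   IN={}   OUT={a-f}
  B1:   IN={a-f}   OUT={a-f}
  B2:   IN={a-f}   OUT={a-f}
  B3:   IN={a-f}   OUT={a-f}
  B4:   IN={a-f}   OUT={a-f}
  B5:   IN={a-f}   OUT={d-b}
  B6:   IN={}   OUT={}

Merge at B1: IN[B1] = OUT[B0] = {a-f}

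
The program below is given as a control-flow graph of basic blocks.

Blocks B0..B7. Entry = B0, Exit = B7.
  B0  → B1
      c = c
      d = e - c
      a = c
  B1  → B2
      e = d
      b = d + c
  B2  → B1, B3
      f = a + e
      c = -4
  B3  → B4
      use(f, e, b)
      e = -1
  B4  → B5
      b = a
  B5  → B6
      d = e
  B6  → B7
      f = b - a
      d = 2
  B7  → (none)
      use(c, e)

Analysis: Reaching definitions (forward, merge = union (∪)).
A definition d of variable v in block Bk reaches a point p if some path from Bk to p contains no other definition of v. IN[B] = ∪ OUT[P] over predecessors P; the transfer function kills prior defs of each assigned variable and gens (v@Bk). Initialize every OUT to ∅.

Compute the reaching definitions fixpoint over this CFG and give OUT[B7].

Answer: {a@B0, b@B4, c@B2, d@B6, e@B3, f@B6}

Trace:
Fixpoint table:
  B0:  IN={}  OUT={a@B0, c@B0, d@B0}
  B1:  IN={a@B0, b@B1, c@B0, c@B2, d@B0, e@B1, f@B2}  OUT={a@B0, b@B1, c@B0, c@B2, d@B0, e@B1, f@B2}
  B2:  IN={a@B0, b@B1, c@B0, c@B2, d@B0, e@B1, f@B2}  OUT={a@B0, b@B1, c@B2, d@B0, e@B1, f@B2}
  B3:  IN={a@B0, b@B1, c@B2, d@B0, e@B1, f@B2}  OUT={a@B0, b@B1, c@B2, d@B0, e@B3, f@B2}
  B4:  IN={a@B0, b@B1, c@B2, d@B0, e@B3, f@B2}  OUT={a@B0, b@B4, c@B2, d@B0, e@B3, f@B2}
  B5:  IN={a@B0, b@B4, c@B2, d@B0, e@B3, f@B2}  OUT={a@B0, b@B4, c@B2, d@B5, e@B3, f@B2}
  B6:  IN={a@B0, b@B4, c@B2, d@B5, e@B3, f@B2}  OUT={a@B0, b@B4, c@B2, d@B6, e@B3, f@B6}
  B7:  IN={a@B0, b@B4, c@B2, d@B6, e@B3, f@B6}  OUT={a@B0, b@B4, c@B2, d@B6, e@B3, f@B6}

Merge at B7: IN[B7] = OUT[B6] = {a@B0, b@B4, c@B2, d@B6, e@B3, f@B6}
Applying B7's transfer function to that IN value gives OUT[B7] (row B7 above).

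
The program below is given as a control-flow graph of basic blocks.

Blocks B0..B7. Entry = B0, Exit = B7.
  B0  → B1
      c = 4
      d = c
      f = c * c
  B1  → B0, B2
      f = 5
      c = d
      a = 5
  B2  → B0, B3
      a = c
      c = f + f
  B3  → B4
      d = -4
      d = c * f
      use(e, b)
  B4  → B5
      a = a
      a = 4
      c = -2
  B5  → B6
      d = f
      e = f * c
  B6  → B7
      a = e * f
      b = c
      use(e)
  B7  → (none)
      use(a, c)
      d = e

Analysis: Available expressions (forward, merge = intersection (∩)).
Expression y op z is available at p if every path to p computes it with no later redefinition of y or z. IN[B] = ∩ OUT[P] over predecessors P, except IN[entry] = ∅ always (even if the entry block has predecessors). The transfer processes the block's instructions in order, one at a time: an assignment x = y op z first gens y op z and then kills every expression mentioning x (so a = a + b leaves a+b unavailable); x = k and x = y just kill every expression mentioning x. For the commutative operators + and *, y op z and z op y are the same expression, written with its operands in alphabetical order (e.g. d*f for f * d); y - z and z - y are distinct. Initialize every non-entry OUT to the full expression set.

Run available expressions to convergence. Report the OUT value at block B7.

Converged values:
  B0:   IN={}   OUT={c*c}
  B1:   IN={c*c}   OUT={}
  B2:   IN={}   OUT={f+f}
  B3:   IN={f+f}   OUT={c*f, f+f}
  B4:   IN={c*f, f+f}   OUT={f+f}
  B5:   IN={f+f}   OUT={c*f, f+f}
  B6:   IN={c*f, f+f}   OUT={c*f, e*f, f+f}
  B7:   IN={c*f, e*f, f+f}   OUT={c*f, e*f, f+f}

Merge at B7: IN[B7] = OUT[B6] = {c*f, e*f, f+f}
Applying B7's transfer function to that IN value gives OUT[B7] (row B7 above).

Answer: {c*f, e*f, f+f}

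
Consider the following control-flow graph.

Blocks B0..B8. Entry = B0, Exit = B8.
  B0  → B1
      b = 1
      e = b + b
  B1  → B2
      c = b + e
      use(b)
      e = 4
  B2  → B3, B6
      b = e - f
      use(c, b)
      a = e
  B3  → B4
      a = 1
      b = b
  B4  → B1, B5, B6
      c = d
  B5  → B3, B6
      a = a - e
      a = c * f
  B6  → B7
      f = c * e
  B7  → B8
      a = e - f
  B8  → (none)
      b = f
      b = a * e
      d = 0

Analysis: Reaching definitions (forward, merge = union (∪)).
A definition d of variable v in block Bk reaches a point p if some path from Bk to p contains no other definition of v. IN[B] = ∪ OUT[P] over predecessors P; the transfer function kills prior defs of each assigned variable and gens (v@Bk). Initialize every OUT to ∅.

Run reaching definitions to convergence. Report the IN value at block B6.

Answer: {a@B2, a@B3, a@B5, b@B2, b@B3, c@B1, c@B4, e@B1}

Derivation:
Converged values:
  B0: | IN={} | OUT={b@B0, e@B0}
  B1: | IN={a@B3, b@B0, b@B3, c@B4, e@B0, e@B1} | OUT={a@B3, b@B0, b@B3, c@B1, e@B1}
  B2: | IN={a@B3, b@B0, b@B3, c@B1, e@B1} | OUT={a@B2, b@B2, c@B1, e@B1}
  B3: | IN={a@B2, a@B5, b@B2, b@B3, c@B1, c@B4, e@B1} | OUT={a@B3, b@B3, c@B1, c@B4, e@B1}
  B4: | IN={a@B3, b@B3, c@B1, c@B4, e@B1} | OUT={a@B3, b@B3, c@B4, e@B1}
  B5: | IN={a@B3, b@B3, c@B4, e@B1} | OUT={a@B5, b@B3, c@B4, e@B1}
  B6: | IN={a@B2, a@B3, a@B5, b@B2, b@B3, c@B1, c@B4, e@B1} | OUT={a@B2, a@B3, a@B5, b@B2, b@B3, c@B1, c@B4, e@B1, f@B6}
  B7: | IN={a@B2, a@B3, a@B5, b@B2, b@B3, c@B1, c@B4, e@B1, f@B6} | OUT={a@B7, b@B2, b@B3, c@B1, c@B4, e@B1, f@B6}
  B8: | IN={a@B7, b@B2, b@B3, c@B1, c@B4, e@B1, f@B6} | OUT={a@B7, b@B8, c@B1, c@B4, d@B8, e@B1, f@B6}

Merge at B6: IN[B6] = OUT[B2] ⊔ OUT[B4] ⊔ OUT[B5] = {a@B2, a@B3, a@B5, b@B2, b@B3, c@B1, c@B4, e@B1}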